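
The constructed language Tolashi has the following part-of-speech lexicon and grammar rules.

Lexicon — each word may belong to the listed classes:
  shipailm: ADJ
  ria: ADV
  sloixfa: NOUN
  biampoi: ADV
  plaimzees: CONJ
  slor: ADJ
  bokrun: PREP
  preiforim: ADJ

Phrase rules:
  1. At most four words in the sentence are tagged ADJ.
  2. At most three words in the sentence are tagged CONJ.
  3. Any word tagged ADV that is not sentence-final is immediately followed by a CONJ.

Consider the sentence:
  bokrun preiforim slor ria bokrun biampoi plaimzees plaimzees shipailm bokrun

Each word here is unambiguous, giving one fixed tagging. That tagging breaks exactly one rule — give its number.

3

Fixed tagging: PREP ADJ ADJ ADV PREP ADV CONJ CONJ ADJ PREP.
Checking each rule: R1 holds, R2 holds, R3 violated.
Only rule 3 fails.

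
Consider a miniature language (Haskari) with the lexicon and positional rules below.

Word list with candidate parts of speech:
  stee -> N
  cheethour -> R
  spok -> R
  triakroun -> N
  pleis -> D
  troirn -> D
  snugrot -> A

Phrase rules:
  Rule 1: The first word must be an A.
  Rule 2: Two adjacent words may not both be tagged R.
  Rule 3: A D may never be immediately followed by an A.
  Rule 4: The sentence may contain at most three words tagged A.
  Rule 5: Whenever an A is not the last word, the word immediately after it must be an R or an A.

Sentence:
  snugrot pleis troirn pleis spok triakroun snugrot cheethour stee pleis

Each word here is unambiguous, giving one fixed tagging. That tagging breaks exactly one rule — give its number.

Fixed tagging: A D D D R N A R N D.
Checking each rule: R1 ok, R2 ok, R3 ok, R4 ok, R5 fails.
Only rule 5 fails.

5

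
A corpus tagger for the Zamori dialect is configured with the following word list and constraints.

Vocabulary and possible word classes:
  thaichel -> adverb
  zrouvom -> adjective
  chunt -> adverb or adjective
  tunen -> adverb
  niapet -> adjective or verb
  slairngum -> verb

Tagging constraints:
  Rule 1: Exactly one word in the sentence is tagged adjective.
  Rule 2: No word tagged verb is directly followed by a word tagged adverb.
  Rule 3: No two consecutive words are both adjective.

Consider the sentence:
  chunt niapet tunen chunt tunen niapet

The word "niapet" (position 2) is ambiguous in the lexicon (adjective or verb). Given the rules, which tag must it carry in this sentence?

adjective

Candidates per position — 1:chunt {adverb,adjective}; 2:niapet {adjective,verb}; 3:tunen {adverb}; 4:chunt {adverb,adjective}; 5:tunen {adverb}; 6:niapet {adjective,verb}.
Word 2 cannot be verb — rule 2 would then fail for every completion. It is adjective.
Word 4 cannot be adjective — rule 1 would then fail for every completion. It is adverb.
Word 6 cannot be adjective — rule 1 would then fail for every completion. It is verb.
Word 1 cannot be adjective — rule 1 would then fail for every completion. It is adverb.
That leaves exactly one tagging: adverb adjective adverb adverb adverb verb.
Checking: rule 1 ok; rule 2 ok; rule 3 ok.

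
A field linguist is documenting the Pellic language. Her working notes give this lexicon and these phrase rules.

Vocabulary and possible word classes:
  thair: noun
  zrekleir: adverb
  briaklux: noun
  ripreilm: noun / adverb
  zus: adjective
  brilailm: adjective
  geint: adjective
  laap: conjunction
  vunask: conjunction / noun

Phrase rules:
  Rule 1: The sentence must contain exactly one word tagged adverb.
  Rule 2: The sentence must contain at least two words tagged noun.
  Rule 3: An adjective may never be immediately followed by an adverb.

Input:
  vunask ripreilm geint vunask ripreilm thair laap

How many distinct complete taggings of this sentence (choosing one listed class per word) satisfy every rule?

Candidates per position — 1:vunask {conjunction,noun}; 2:ripreilm {noun,adverb}; 3:geint {adjective}; 4:vunask {conjunction,noun}; 5:ripreilm {noun,adverb}; 6:thair {noun}; 7:laap {conjunction}.
There are 16 candidate sequences in total.
Checking each against the rules leaves 8 sequences.
Count = 8.

8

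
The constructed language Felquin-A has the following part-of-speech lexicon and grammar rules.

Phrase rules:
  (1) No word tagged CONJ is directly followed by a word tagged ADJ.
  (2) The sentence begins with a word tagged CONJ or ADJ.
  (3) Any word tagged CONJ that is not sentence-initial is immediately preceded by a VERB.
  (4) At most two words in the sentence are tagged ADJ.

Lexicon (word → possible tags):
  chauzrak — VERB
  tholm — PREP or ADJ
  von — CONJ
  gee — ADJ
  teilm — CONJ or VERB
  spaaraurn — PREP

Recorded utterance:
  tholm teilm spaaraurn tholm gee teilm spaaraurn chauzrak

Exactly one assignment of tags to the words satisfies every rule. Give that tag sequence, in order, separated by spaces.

ADJ VERB PREP PREP ADJ VERB PREP VERB

Candidates per position — 1:tholm {PREP,ADJ}; 2:teilm {CONJ,VERB}; 3:spaaraurn {PREP}; 4:tholm {PREP,ADJ}; 5:gee {ADJ}; 6:teilm {CONJ,VERB}; 7:spaaraurn {PREP}; 8:chauzrak {VERB}.
If word 1 were PREP, no tagging could satisfy rule 2; so word 1 is ADJ.
If word 2 were CONJ, no tagging could satisfy rule 3; so word 2 is VERB.
If word 4 were ADJ, no tagging could satisfy rule 4; so word 4 is PREP.
If word 6 were CONJ, no tagging could satisfy rule 3; so word 6 is VERB.
The only consistent sequence is: ADJ VERB PREP PREP ADJ VERB PREP VERB.
Check: rule 1 ok; rule 2 ok; rule 3 ok; rule 4 ok.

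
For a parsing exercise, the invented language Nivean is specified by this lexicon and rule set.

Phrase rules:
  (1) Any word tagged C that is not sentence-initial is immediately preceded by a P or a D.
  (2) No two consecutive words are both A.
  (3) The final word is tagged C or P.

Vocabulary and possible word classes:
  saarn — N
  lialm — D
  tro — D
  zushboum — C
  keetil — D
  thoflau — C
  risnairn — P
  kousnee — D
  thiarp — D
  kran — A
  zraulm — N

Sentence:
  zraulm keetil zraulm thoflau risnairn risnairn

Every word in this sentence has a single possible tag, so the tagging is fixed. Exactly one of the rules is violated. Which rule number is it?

Fixed tagging: N D N C P P.
Applying the rules: R1 violated, R2 holds, R3 holds.
Only rule 1 fails.

1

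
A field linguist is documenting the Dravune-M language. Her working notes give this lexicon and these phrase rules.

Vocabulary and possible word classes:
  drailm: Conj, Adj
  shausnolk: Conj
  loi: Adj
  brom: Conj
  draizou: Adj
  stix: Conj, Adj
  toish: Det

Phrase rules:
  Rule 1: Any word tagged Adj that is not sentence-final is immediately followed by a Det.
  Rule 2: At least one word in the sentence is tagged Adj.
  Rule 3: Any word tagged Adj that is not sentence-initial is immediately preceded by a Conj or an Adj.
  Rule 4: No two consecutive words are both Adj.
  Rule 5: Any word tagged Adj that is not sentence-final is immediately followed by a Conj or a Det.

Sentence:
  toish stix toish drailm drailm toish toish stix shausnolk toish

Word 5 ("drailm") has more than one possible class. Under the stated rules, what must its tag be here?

Candidates per position — 1:toish {Det}; 2:stix {Conj,Adj}; 3:toish {Det}; 4:drailm {Conj,Adj}; 5:drailm {Conj,Adj}; 6:toish {Det}; 7:toish {Det}; 8:stix {Conj,Adj}; 9:shausnolk {Conj}; 10:toish {Det}.
Position 2: tagging it Adj would leave rule 3 unsatisfiable, so it must be Conj.
Position 4: tagging it Adj would leave rule 1 unsatisfiable, so it must be Conj.
Position 8: tagging it Adj would leave rule 1 unsatisfiable, so it must be Conj.
Position 5: tagging it Conj would leave rule 2 unsatisfiable, so it must be Adj.
So the tagging must be: Det Conj Det Conj Adj Det Det Conj Conj Det.
Checking: rule 1 ok; rule 2 ok; rule 3 ok; rule 4 ok; rule 5 ok.

Adj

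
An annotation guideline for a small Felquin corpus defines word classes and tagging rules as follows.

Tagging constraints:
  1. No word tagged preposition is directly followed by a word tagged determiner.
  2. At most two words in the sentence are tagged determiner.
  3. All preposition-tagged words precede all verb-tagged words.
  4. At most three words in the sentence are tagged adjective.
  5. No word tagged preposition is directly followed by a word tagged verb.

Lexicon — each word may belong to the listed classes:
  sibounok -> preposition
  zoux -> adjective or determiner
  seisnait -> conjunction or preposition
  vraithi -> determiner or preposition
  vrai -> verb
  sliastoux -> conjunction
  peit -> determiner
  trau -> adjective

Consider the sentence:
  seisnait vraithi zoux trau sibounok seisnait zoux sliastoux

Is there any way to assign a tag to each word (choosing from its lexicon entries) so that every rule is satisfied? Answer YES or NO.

Candidates per position — 1:seisnait {conjunction,preposition}; 2:vraithi {determiner,preposition}; 3:zoux {adjective,determiner}; 4:trau {adjective}; 5:sibounok {preposition}; 6:seisnait {conjunction,preposition}; 7:zoux {adjective,determiner}; 8:sliastoux {conjunction}.
One satisfying assignment: conjunction determiner determiner adjective preposition preposition adjective conjunction.
Verifying each rule — rule 1 satisfied; rule 2 satisfied; rule 3 satisfied; rule 4 satisfied; rule 5 satisfied.

YES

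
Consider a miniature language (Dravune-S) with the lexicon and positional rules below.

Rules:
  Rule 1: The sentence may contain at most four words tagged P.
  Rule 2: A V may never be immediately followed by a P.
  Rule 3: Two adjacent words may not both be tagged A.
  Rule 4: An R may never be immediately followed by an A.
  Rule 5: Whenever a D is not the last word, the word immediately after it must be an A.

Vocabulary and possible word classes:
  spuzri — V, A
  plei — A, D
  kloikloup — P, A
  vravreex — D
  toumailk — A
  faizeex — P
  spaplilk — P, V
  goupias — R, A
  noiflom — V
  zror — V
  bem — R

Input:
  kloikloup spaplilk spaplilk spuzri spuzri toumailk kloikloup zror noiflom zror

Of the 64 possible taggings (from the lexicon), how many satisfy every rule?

12

Candidates per position — 1:kloikloup {P,A}; 2:spaplilk {P,V}; 3:spaplilk {P,V}; 4:spuzri {V,A}; 5:spuzri {V,A}; 6:toumailk {A}; 7:kloikloup {P,A}; 8:zror {V}; 9:noiflom {V}; 10:zror {V}.
There are 64 candidate sequences in total.
Checking each against the rules leaves 12 sequences.
Count = 12.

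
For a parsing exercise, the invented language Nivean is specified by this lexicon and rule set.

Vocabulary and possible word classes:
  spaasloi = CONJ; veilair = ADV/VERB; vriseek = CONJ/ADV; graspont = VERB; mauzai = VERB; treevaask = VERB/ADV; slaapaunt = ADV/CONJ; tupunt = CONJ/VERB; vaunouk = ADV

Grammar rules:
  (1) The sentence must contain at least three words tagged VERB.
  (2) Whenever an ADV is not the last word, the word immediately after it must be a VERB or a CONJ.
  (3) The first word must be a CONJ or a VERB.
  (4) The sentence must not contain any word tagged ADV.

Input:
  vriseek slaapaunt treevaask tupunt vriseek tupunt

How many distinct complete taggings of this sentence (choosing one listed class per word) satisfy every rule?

1

Candidates per position — 1:vriseek {CONJ,ADV}; 2:slaapaunt {ADV,CONJ}; 3:treevaask {VERB,ADV}; 4:tupunt {CONJ,VERB}; 5:vriseek {CONJ,ADV}; 6:tupunt {CONJ,VERB}.
There are 64 candidate sequences in total.
The sequences that satisfy every rule: CONJ CONJ VERB VERB CONJ VERB.
Count = 1.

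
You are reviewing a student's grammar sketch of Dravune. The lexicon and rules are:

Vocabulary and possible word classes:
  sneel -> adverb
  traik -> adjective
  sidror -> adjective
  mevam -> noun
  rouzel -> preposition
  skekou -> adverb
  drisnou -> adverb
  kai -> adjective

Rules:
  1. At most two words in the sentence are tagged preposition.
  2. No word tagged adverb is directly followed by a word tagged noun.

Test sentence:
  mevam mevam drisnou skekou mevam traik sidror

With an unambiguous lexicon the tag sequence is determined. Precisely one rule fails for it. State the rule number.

Fixed tagging: noun noun adverb adverb noun adjective adjective.
Rule check: R1 holds, R2 violated.
Only rule 2 fails.

2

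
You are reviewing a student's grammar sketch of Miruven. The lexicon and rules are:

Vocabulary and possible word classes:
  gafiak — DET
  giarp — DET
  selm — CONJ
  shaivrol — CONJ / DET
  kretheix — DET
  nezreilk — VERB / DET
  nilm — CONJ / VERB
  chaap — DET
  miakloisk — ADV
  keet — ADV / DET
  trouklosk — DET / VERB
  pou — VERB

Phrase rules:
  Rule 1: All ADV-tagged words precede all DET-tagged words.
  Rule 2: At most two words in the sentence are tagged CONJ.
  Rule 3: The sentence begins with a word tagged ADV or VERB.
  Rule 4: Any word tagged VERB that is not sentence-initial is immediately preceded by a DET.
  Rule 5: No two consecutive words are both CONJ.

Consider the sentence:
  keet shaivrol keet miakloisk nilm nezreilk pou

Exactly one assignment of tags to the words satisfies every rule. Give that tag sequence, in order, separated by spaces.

ADV CONJ ADV ADV CONJ DET VERB

Candidates per position — 1:keet {ADV,DET}; 2:shaivrol {CONJ,DET}; 3:keet {ADV,DET}; 4:miakloisk {ADV}; 5:nilm {CONJ,VERB}; 6:nezreilk {VERB,DET}; 7:pou {VERB}.
Position 1: DET is ruled out by rule 1; that leaves ADV.
Position 2: DET is ruled out by rule 1; that leaves CONJ.
Position 3: DET is ruled out by rule 1; that leaves ADV.
Position 5: VERB is ruled out by rule 4; that leaves CONJ.
Position 6: VERB is ruled out by rule 4; that leaves DET.
So the tagging must be: ADV CONJ ADV ADV CONJ DET VERB.
Rule-by-rule: rule 1 ok; rule 2 ok; rule 3 ok; rule 4 ok; rule 5 ok.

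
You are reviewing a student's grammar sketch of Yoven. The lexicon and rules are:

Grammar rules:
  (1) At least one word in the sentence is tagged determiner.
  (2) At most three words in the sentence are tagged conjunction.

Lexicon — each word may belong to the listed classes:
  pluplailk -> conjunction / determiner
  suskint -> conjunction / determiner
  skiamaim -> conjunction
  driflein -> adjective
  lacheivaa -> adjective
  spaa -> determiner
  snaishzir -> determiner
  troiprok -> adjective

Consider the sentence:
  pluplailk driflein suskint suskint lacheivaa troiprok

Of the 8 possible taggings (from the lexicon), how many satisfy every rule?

7

Candidates per position — 1:pluplailk {conjunction,determiner}; 2:driflein {adjective}; 3:suskint {conjunction,determiner}; 4:suskint {conjunction,determiner}; 5:lacheivaa {adjective}; 6:troiprok {adjective}.
There are 8 candidate sequences in total.
Checking each against the rules leaves 7 sequences.
Count = 7.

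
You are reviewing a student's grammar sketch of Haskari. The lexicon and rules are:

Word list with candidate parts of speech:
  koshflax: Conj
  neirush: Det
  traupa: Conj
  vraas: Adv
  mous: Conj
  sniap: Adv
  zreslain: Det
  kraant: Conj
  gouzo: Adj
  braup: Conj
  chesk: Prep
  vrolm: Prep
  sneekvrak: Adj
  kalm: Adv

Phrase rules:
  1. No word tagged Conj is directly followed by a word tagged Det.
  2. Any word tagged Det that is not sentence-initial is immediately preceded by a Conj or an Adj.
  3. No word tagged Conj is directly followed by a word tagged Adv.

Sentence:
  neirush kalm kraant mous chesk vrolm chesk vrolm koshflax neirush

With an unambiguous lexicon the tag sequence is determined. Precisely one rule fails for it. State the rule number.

1

Fixed tagging: Det Adv Conj Conj Prep Prep Prep Prep Conj Det.
Rule check: R1 fail, R2 pass, R3 pass.
Only rule 1 fails.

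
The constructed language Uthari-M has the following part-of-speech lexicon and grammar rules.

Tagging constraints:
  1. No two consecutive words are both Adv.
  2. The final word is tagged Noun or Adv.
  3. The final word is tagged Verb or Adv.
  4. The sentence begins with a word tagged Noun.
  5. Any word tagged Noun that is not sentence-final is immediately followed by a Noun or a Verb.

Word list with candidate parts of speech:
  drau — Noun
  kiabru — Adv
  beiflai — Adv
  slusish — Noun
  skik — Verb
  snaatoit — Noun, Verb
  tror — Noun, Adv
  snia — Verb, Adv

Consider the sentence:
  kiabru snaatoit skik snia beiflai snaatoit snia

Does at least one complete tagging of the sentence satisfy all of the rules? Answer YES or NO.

Candidates per position — 1:kiabru {Adv}; 2:snaatoit {Noun,Verb}; 3:skik {Verb}; 4:snia {Verb,Adv}; 5:beiflai {Adv}; 6:snaatoit {Noun,Verb}; 7:snia {Verb,Adv}.
Rule 4 cannot be satisfied by any choice of tags from the lexicon.
So there is no consistent tagging.

NO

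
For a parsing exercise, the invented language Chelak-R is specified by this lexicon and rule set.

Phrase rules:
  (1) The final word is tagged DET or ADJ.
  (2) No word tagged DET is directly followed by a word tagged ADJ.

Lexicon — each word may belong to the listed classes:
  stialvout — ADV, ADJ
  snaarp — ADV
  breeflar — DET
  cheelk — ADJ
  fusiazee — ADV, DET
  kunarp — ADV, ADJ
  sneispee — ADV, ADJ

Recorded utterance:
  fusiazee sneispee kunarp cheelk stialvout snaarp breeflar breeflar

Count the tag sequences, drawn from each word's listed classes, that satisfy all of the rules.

Candidates per position — 1:fusiazee {ADV,DET}; 2:sneispee {ADV,ADJ}; 3:kunarp {ADV,ADJ}; 4:cheelk {ADJ}; 5:stialvout {ADV,ADJ}; 6:snaarp {ADV}; 7:breeflar {DET}; 8:breeflar {DET}.
There are 16 candidate sequences in total.
Checking each against the rules leaves 12 sequences.
Count = 12.

12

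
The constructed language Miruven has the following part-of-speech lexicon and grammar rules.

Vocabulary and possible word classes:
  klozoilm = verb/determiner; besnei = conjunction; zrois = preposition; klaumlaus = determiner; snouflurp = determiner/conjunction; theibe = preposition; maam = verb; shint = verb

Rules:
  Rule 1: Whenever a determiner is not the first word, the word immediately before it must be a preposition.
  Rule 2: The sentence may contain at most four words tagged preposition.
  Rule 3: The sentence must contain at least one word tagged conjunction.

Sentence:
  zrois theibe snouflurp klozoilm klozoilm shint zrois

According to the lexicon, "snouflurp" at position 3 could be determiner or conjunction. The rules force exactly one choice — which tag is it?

conjunction

Candidates per position — 1:zrois {preposition}; 2:theibe {preposition}; 3:snouflurp {determiner,conjunction}; 4:klozoilm {verb,determiner}; 5:klozoilm {verb,determiner}; 6:shint {verb}; 7:zrois {preposition}.
Position 3: determiner is ruled out by rule 3; that leaves conjunction.
Position 4: determiner is ruled out by rule 1; that leaves verb.
Position 5: determiner is ruled out by rule 1; that leaves verb.
The unique satisfying tagging is: preposition preposition conjunction verb verb verb preposition.
Checking: rule 1 satisfied; rule 2 satisfied; rule 3 satisfied.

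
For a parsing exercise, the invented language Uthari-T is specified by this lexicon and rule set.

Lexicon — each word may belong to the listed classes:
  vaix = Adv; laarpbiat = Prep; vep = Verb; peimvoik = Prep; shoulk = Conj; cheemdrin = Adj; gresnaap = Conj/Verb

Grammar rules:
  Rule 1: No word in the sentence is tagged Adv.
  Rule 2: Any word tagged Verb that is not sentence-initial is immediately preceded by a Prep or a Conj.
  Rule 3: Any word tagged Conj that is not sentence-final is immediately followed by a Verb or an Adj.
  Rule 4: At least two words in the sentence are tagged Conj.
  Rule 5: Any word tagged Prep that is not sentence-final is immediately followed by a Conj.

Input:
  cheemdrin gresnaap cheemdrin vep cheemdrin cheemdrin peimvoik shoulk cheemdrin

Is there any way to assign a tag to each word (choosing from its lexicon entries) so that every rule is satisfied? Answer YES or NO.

Candidates per position — 1:cheemdrin {Adj}; 2:gresnaap {Conj,Verb}; 3:cheemdrin {Adj}; 4:vep {Verb}; 5:cheemdrin {Adj}; 6:cheemdrin {Adj}; 7:peimvoik {Prep}; 8:shoulk {Conj}; 9:cheemdrin {Adj}.
Rule 2 cannot be satisfied by any choice of tags from the lexicon.
So there is no consistent tagging.

NO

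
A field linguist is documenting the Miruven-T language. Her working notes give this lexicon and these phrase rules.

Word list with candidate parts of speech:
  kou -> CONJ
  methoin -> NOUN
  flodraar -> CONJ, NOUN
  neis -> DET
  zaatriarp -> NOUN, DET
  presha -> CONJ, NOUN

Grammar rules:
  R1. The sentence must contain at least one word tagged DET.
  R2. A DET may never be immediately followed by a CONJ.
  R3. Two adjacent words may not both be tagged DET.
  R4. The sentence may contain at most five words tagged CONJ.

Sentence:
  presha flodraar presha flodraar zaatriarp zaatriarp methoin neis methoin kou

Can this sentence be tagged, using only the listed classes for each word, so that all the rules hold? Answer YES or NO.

Candidates per position — 1:presha {CONJ,NOUN}; 2:flodraar {CONJ,NOUN}; 3:presha {CONJ,NOUN}; 4:flodraar {CONJ,NOUN}; 5:zaatriarp {NOUN,DET}; 6:zaatriarp {NOUN,DET}; 7:methoin {NOUN}; 8:neis {DET}; 9:methoin {NOUN}; 10:kou {CONJ}.
One satisfying assignment: NOUN CONJ CONJ CONJ DET NOUN NOUN DET NOUN CONJ.
Rule-by-rule: rule 1 satisfied; rule 2 satisfied; rule 3 satisfied; rule 4 satisfied.

YES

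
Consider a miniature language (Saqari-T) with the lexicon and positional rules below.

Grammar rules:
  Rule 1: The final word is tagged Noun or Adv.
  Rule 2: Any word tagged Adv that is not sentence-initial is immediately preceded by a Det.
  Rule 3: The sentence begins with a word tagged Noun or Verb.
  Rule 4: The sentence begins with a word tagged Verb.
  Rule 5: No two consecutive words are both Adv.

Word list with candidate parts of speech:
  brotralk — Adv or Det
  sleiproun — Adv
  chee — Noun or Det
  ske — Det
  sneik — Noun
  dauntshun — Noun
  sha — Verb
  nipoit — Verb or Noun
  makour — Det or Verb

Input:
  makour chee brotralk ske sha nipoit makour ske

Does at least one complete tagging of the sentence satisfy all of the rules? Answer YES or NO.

Candidates per position — 1:makour {Det,Verb}; 2:chee {Noun,Det}; 3:brotralk {Adv,Det}; 4:ske {Det}; 5:sha {Verb}; 6:nipoit {Verb,Noun}; 7:makour {Det,Verb}; 8:ske {Det}.
Rule 1 cannot be satisfied by any choice of tags from the lexicon.
So there is no consistent tagging.

NO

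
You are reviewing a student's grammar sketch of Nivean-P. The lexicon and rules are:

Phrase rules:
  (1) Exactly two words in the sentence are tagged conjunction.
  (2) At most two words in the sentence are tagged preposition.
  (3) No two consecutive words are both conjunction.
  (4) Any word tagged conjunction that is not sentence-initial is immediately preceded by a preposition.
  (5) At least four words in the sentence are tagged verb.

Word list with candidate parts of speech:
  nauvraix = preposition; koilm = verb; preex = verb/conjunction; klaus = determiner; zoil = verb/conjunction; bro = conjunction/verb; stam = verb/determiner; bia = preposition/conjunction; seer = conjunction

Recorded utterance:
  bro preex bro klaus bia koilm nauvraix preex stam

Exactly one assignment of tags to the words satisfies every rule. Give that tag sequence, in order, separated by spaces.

conjunction verb verb determiner preposition verb preposition conjunction verb

Candidates per position — 1:bro {conjunction,verb}; 2:preex {verb,conjunction}; 3:bro {conjunction,verb}; 4:klaus {determiner}; 5:bia {preposition,conjunction}; 6:koilm {verb}; 7:nauvraix {preposition}; 8:preex {verb,conjunction}; 9:stam {verb,determiner}.
Position 2: conjunction is ruled out by rule 4; that leaves verb.
Position 3: conjunction is ruled out by rule 4; that leaves verb.
Position 5: conjunction is ruled out by rule 4; that leaves preposition.
Position 8: verb is ruled out by rule 1; that leaves conjunction.
Position 1: verb is ruled out by rule 1; that leaves conjunction.
Position 9: determiner is ruled out by rule 5; that leaves verb.
The unique satisfying tagging is: conjunction verb verb determiner preposition verb preposition conjunction verb.
Checking: rule 1 satisfied; rule 2 satisfied; rule 3 satisfied; rule 4 satisfied; rule 5 satisfied.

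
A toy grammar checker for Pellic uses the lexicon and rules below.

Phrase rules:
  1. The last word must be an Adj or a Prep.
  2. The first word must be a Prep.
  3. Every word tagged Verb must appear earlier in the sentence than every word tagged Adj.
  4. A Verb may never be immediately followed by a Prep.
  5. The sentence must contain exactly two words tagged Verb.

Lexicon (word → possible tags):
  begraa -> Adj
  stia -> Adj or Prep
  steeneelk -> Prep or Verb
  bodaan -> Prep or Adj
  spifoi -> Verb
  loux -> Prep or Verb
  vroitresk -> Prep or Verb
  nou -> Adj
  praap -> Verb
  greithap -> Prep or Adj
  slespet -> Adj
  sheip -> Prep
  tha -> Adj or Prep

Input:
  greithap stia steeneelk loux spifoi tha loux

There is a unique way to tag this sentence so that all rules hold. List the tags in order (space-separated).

Candidates per position — 1:greithap {Prep,Adj}; 2:stia {Adj,Prep}; 3:steeneelk {Prep,Verb}; 4:loux {Prep,Verb}; 5:spifoi {Verb}; 6:tha {Adj,Prep}; 7:loux {Prep,Verb}.
Position 1: tagging it Adj would leave rule 2 unsatisfiable, so it must be Prep.
Position 2: tagging it Adj would leave rule 3 unsatisfiable, so it must be Prep.
Position 6: tagging it Prep would leave rule 4 unsatisfiable, so it must be Adj.
Position 7: tagging it Verb would leave rule 1 unsatisfiable, so it must be Prep.
The remaining ambiguous positions (3, 4) are resolved jointly — only one combination satisfies every rule.
So the tagging must be: Prep Prep Prep Verb Verb Adj Prep.
Rule-by-rule: rule 1 satisfied; rule 2 satisfied; rule 3 satisfied; rule 4 satisfied; rule 5 satisfied.

Prep Prep Prep Verb Verb Adj Prep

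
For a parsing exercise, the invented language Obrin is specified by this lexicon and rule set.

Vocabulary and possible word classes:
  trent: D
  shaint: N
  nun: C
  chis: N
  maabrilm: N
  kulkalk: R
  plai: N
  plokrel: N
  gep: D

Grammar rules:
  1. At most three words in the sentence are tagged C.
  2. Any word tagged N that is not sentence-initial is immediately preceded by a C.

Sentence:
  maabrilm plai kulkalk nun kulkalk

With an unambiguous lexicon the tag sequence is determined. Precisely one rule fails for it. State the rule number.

Fixed tagging: N N R C R.
Rule check: R1 ✓, R2 ✗.
Only rule 2 fails.

2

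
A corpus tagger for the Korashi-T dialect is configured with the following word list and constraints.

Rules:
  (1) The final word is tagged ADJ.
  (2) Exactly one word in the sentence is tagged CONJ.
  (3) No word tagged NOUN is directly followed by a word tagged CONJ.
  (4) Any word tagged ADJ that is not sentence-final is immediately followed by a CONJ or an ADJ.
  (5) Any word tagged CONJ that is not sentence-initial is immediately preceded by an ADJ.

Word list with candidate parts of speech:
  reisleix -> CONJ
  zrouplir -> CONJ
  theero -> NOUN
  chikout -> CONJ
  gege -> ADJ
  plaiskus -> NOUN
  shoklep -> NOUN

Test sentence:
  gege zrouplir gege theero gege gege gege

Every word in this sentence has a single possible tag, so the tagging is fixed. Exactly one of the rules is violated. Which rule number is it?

4

Fixed tagging: ADJ CONJ ADJ NOUN ADJ ADJ ADJ.
Applying the rules: R1 ok, R2 ok, R3 ok, R4 fails, R5 ok.
Only rule 4 fails.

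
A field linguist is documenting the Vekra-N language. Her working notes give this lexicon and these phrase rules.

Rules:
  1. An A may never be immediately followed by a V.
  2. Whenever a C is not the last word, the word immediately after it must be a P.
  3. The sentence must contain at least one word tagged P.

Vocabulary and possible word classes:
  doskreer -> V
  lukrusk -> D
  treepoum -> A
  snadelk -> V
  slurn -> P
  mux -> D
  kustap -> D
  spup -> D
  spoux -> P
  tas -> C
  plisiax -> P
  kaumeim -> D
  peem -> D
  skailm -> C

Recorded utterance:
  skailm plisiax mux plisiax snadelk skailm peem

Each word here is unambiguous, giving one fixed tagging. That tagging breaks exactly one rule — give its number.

Fixed tagging: C P D P V C D.
Checking each rule: R1 pass, R2 fail, R3 pass.
Only rule 2 fails.

2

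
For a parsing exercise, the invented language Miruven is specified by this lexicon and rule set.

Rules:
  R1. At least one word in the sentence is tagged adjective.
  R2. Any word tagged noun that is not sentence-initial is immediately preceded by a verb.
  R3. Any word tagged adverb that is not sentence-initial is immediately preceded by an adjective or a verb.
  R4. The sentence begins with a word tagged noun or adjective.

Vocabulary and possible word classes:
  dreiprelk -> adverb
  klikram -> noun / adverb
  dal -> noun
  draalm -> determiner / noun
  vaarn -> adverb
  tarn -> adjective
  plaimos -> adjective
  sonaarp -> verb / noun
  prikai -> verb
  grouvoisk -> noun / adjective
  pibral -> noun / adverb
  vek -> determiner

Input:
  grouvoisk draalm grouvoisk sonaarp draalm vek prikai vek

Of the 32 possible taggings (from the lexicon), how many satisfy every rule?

Candidates per position — 1:grouvoisk {noun,adjective}; 2:draalm {determiner,noun}; 3:grouvoisk {noun,adjective}; 4:sonaarp {verb,noun}; 5:draalm {determiner,noun}; 6:vek {determiner}; 7:prikai {verb}; 8:vek {determiner}.
There are 32 candidate sequences in total.
The sequences that satisfy every rule: noun determiner adjective verb determiner determiner verb determiner; noun determiner adjective verb noun determiner verb determiner; adjective determiner adjective verb determiner determiner verb determiner; adjective determiner adjective verb noun determiner verb determiner.
Count = 4.

4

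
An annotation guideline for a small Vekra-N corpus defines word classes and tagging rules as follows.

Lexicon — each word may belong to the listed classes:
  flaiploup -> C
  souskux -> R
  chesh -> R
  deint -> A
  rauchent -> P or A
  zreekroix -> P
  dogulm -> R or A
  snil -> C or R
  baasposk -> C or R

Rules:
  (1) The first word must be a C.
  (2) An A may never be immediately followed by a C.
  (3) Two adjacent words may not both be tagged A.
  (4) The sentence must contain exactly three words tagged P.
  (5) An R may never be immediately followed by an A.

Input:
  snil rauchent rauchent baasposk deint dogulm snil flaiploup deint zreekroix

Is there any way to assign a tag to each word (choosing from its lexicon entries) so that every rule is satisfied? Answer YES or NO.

Candidates per position — 1:snil {C,R}; 2:rauchent {P,A}; 3:rauchent {P,A}; 4:baasposk {C,R}; 5:deint {A}; 6:dogulm {R,A}; 7:snil {C,R}; 8:flaiploup {C}; 9:deint {A}; 10:zreekroix {P}.
One satisfying assignment: C P P C A R R C A P.
Verifying each rule — rule 1 holds; rule 2 holds; rule 3 holds; rule 4 holds; rule 5 holds.

YES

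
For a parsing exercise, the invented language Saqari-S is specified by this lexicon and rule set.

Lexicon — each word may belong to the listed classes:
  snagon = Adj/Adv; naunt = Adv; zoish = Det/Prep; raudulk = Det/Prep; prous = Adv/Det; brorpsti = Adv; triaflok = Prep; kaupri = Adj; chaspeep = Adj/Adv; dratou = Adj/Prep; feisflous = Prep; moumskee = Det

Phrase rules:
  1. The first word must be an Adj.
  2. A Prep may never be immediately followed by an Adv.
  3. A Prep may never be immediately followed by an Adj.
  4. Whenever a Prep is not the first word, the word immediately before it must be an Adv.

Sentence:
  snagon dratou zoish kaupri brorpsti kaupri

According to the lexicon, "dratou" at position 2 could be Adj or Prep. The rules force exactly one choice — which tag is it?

Adj

Candidates per position — 1:snagon {Adj,Adv}; 2:dratou {Adj,Prep}; 3:zoish {Det,Prep}; 4:kaupri {Adj}; 5:brorpsti {Adv}; 6:kaupri {Adj}.
Position 1: Adv is ruled out by rule 1; that leaves Adj.
Position 2: Prep is ruled out by rule 4; that leaves Adj.
Position 3: Prep is ruled out by rule 3; that leaves Det.
The only consistent sequence is: Adj Adj Det Adj Adv Adj.
Checking: rule 1 holds; rule 2 holds; rule 3 holds; rule 4 holds.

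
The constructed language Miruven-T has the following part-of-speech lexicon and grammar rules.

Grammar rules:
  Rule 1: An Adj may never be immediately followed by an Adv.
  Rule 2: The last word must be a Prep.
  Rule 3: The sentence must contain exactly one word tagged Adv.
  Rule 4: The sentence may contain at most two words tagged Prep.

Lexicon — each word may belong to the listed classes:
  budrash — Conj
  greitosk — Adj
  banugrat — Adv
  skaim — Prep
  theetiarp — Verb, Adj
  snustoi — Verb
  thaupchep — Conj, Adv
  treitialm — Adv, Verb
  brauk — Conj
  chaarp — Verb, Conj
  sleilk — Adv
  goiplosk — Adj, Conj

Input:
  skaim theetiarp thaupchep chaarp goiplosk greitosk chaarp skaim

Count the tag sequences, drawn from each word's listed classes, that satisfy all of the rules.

8

Candidates per position — 1:skaim {Prep}; 2:theetiarp {Verb,Adj}; 3:thaupchep {Conj,Adv}; 4:chaarp {Verb,Conj}; 5:goiplosk {Adj,Conj}; 6:greitosk {Adj}; 7:chaarp {Verb,Conj}; 8:skaim {Prep}.
There are 32 candidate sequences in total.
Checking each against the rules leaves 8 sequences.
Count = 8.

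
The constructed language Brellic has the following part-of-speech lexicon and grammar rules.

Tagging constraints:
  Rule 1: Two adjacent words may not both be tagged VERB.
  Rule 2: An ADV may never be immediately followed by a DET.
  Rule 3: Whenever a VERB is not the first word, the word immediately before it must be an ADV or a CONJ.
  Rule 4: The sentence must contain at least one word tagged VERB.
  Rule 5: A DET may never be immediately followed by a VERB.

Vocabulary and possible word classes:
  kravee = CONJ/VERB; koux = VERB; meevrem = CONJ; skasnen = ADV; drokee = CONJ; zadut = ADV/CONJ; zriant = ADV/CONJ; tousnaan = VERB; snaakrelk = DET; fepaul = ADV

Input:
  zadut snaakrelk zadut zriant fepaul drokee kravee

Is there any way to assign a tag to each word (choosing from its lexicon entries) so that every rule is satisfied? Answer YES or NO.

Candidates per position — 1:zadut {ADV,CONJ}; 2:snaakrelk {DET}; 3:zadut {ADV,CONJ}; 4:zriant {ADV,CONJ}; 5:fepaul {ADV}; 6:drokee {CONJ}; 7:kravee {CONJ,VERB}.
One satisfying assignment: CONJ DET CONJ CONJ ADV CONJ VERB.
Check: rule 1 holds; rule 2 holds; rule 3 holds; rule 4 holds; rule 5 holds.

YES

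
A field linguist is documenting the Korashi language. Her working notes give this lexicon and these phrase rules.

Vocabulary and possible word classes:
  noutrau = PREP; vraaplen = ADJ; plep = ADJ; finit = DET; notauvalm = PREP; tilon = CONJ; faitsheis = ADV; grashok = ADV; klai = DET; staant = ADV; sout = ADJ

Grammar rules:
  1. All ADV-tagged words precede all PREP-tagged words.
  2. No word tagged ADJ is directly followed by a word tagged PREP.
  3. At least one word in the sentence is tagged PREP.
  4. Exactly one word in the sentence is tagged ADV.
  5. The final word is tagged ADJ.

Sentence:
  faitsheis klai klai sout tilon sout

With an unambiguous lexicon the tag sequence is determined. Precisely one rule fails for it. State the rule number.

Fixed tagging: ADV DET DET ADJ CONJ ADJ.
Checking each rule: R1 ✓, R2 ✓, R3 ✗, R4 ✓, R5 ✓.
Only rule 3 fails.

3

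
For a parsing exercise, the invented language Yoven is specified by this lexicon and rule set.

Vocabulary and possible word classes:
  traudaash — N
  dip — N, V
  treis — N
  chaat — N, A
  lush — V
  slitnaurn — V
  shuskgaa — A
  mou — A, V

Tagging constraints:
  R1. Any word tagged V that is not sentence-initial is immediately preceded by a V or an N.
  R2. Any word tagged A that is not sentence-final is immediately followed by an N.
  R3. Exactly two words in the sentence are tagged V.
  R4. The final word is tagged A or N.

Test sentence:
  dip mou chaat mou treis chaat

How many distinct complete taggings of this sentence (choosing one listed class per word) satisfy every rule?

6

Candidates per position — 1:dip {N,V}; 2:mou {A,V}; 3:chaat {N,A}; 4:mou {A,V}; 5:treis {N}; 6:chaat {N,A}.
There are 32 candidate sequences in total.
Checking each against the rules leaves 6 sequences.
Count = 6.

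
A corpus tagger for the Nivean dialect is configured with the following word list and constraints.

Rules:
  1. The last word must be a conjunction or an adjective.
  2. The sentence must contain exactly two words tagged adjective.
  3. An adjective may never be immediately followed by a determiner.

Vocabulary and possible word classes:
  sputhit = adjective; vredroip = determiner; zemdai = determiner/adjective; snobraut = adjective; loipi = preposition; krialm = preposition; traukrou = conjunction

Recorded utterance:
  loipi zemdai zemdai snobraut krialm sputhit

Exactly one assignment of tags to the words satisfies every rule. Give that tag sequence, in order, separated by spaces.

Candidates per position — 1:loipi {preposition}; 2:zemdai {determiner,adjective}; 3:zemdai {determiner,adjective}; 4:snobraut {adjective}; 5:krialm {preposition}; 6:sputhit {adjective}.
Word 2 cannot be adjective — rule 2 would then fail for every completion. It is determiner.
Word 3 cannot be adjective — rule 2 would then fail for every completion. It is determiner.
That leaves exactly one tagging: preposition determiner determiner adjective preposition adjective.
Check: rule 1 holds; rule 2 holds; rule 3 holds.

preposition determiner determiner adjective preposition adjective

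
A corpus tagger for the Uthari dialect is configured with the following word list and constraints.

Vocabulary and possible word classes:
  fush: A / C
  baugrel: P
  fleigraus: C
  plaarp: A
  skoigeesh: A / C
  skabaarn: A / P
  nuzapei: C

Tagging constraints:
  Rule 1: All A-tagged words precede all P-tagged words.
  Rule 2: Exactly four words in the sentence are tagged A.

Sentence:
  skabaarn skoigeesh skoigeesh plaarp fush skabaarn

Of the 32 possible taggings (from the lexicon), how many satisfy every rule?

Candidates per position — 1:skabaarn {A,P}; 2:skoigeesh {A,C}; 3:skoigeesh {A,C}; 4:plaarp {A}; 5:fush {A,C}; 6:skabaarn {A,P}.
There are 32 candidate sequences in total.
Checking each against the rules leaves 6 sequences.
Count = 6.

6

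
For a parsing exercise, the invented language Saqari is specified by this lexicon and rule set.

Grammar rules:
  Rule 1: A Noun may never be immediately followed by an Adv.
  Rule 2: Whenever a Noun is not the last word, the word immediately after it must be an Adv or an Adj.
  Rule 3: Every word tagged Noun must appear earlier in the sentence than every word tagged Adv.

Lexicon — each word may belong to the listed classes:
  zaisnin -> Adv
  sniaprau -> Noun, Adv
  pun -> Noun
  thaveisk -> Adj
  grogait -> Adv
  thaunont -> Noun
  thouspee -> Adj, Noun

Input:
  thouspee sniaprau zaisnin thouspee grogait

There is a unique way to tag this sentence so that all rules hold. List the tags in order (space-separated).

Adj Adv Adv Adj Adv

Candidates per position — 1:thouspee {Adj,Noun}; 2:sniaprau {Noun,Adv}; 3:zaisnin {Adv}; 4:thouspee {Adj,Noun}; 5:grogait {Adv}.
If word 1 were Noun, no tagging could satisfy rule 1; so word 1 is Adj.
If word 2 were Noun, no tagging could satisfy rule 1; so word 2 is Adv.
If word 4 were Noun, no tagging could satisfy rule 1; so word 4 is Adj.
The unique satisfying tagging is: Adj Adv Adv Adj Adv.
Rule-by-rule: rule 1 satisfied; rule 2 satisfied; rule 3 satisfied.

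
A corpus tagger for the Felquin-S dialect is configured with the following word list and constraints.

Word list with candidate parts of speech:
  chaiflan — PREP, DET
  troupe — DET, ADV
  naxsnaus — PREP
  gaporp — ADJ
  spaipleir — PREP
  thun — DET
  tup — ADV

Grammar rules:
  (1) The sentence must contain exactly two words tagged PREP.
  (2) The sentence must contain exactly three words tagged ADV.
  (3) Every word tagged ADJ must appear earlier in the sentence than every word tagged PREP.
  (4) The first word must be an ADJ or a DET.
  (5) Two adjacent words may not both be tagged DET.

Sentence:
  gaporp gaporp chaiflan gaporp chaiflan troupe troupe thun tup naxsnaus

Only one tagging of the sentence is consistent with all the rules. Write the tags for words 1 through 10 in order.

Candidates per position — 1:gaporp {ADJ}; 2:gaporp {ADJ}; 3:chaiflan {PREP,DET}; 4:gaporp {ADJ}; 5:chaiflan {PREP,DET}; 6:troupe {DET,ADV}; 7:troupe {DET,ADV}; 8:thun {DET}; 9:tup {ADV}; 10:naxsnaus {PREP}.
At position 3, choosing PREP makes rule 3 impossible to satisfy; hence DET.
At position 5, choosing DET makes rule 1 impossible to satisfy; hence PREP.
At position 6, choosing DET makes rule 2 impossible to satisfy; hence ADV.
At position 7, choosing DET makes rule 2 impossible to satisfy; hence ADV.
So the tagging must be: ADJ ADJ DET ADJ PREP ADV ADV DET ADV PREP.
Verifying each rule — rule 1 ok; rule 2 ok; rule 3 ok; rule 4 ok; rule 5 ok.

ADJ ADJ DET ADJ PREP ADV ADV DET ADV PREP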